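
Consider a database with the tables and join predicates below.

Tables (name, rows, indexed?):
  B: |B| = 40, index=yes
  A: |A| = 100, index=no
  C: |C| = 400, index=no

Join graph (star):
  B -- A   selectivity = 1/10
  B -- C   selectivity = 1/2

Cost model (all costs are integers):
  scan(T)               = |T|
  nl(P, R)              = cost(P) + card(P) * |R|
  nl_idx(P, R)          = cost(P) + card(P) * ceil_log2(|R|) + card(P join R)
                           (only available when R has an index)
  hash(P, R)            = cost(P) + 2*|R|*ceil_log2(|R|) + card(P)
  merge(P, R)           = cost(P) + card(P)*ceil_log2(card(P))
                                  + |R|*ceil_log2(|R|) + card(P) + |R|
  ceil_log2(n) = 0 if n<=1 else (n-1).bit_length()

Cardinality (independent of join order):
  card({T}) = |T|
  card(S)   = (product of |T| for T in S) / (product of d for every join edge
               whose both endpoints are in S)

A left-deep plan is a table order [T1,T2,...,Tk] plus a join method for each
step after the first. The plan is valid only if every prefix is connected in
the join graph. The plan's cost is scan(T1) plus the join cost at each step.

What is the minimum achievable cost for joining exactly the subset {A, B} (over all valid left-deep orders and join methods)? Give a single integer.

680

Selinger DP over subsets of {A,B}:
  {B}: scan cost=40, card=40
  {A}: scan cost=100, card=100
  {AB}: card=400; try (B,hash)→680, (B,nl_idx)→1100, (A,merge)→1120, (B,merge)→1180, (A,hash)→1480, (A,nl)→4040 …(+1); best=680 via (B,hash)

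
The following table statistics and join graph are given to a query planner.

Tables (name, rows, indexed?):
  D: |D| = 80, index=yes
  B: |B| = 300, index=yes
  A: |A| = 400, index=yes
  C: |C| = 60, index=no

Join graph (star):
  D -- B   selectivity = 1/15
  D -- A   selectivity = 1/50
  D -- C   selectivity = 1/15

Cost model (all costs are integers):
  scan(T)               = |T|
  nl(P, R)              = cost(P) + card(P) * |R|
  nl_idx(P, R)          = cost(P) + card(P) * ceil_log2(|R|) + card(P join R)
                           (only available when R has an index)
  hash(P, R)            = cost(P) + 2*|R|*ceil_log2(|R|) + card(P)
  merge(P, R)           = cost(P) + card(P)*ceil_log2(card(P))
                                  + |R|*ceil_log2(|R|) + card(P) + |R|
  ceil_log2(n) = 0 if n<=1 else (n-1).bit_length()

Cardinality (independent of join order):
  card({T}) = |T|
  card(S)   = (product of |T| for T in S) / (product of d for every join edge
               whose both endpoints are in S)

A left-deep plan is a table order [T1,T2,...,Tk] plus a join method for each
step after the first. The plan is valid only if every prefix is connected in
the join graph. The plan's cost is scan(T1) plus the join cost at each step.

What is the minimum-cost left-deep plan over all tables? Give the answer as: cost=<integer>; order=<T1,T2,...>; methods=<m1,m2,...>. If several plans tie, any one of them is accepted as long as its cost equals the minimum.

cost=10760; order=D,A,C,B; methods=nl_idx,hash,hash

Selinger DP (subsets sized 1..n):
  {D}: scan cost=80, card=80
  {B}: scan cost=300, card=300
  {A}: scan cost=400, card=400
  {C}: scan cost=60, card=60
  {BD}: card=1600; try (D,hash)→1720, (B,nl_idx)→2400, (B,merge)→3720, (D,merge)→3940, (D,nl_idx)→4000, (B,hash)→5560 …(+2); best=1720 via (D,hash)
  {AD}: card=640; try (A,nl_idx)→1440, (D,hash)→1920, (D,nl_idx)→3840, (A,merge)→4720, (D,merge)→5040, (A,hash)→7360 …(+2); best=1440 via (A,nl_idx)
  {CD}: card=320; try (D,nl_idx)→800, (C,hash)→880, (D,merge)→1120, (C,merge)→1140, (D,hash)→1240, (D,nl)→4860 …(+1); best=800 via (D,nl_idx)
  {ABD}: card=12800; try (B,hash)→7480, (A,hash)→10520, (B,merge)→11480, (B,nl_idx)→20000, (A,merge)→24920, (A,nl_idx)→28920 …(+2); best=7480 via (B,hash)
  {BCD}: card=6400; try (C,hash)→4040, (B,hash)→6520, (B,merge)→7000, (B,nl_idx)→10080, (C,merge)→21340, (B,nl)→96800 …(+1); best=4040 via (C,hash)
  {ACD}: card=2560; try (C,hash)→2800, (A,nl_idx)→6240, (A,merge)→8000, (A,hash)→8320, (C,merge)→8900, (C,nl)→39840 …(+1); best=2800 via (C,hash)
  {ABCD}: card=51200; try (B,hash)→10760, (A,hash)→17640, (C,hash)→21000, (B,merge)→39080, (B,nl_idx)→77040, (A,merge)→97640 …(+5); best=10760 via (B,hash)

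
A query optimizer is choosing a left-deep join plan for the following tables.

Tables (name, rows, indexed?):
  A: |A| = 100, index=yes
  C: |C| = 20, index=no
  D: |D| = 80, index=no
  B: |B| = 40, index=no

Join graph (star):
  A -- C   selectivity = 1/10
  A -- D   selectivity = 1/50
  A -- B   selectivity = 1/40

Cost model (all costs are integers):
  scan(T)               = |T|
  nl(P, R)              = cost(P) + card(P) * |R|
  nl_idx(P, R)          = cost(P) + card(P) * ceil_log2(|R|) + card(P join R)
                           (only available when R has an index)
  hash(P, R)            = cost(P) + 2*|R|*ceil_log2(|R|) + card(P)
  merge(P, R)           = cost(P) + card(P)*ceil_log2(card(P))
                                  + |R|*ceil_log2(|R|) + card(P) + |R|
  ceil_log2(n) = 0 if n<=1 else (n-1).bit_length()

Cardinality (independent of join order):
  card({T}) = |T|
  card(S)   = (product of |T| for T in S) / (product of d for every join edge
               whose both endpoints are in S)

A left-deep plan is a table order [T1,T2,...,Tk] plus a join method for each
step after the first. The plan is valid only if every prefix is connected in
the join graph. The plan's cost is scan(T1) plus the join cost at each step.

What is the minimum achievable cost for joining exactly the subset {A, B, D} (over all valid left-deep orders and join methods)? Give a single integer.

1440

Selinger DP over subsets of {A,B,D}:
  {A}: scan cost=100, card=100
  {D}: scan cost=80, card=80
  {B}: scan cost=40, card=40
  {AD}: card=160; try (A,nl_idx)→800, (D,hash)→1320, (A,merge)→1520, (D,merge)→1540, (A,hash)→1560, (A,nl)→8080 …(+1); best=800 via (A,nl_idx)
  {AB}: card=100; try (A,nl_idx)→420, (B,hash)→680, (A,merge)→1120, (B,merge)→1180, (A,hash)→1480, (A,nl)→4040 …(+1); best=420 via (A,nl_idx)
  {ABD}: card=160; try (B,hash)→1440, (D,hash)→1640, (D,merge)→1860, (B,merge)→2520, (B,nl)→7200, (D,nl)→8420; best=1440 via (B,hash)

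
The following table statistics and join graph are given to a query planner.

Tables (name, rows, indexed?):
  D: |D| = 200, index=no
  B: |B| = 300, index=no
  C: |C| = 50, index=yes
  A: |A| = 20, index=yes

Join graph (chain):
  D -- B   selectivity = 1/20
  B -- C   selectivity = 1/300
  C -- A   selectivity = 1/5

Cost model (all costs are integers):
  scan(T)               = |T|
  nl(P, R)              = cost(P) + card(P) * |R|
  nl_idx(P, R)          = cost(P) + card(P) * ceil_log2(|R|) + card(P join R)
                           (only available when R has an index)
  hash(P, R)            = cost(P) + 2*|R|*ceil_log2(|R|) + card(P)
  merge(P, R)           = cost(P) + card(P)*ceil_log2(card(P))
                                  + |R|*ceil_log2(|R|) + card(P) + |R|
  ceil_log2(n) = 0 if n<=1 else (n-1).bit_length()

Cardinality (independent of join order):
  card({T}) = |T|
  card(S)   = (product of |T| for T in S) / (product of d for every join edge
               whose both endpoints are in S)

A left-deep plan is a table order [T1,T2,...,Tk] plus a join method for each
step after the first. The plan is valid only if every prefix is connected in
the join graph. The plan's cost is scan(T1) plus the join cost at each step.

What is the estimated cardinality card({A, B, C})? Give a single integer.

Tables in S: A(20), B(300), C(50)
Edges inside S: B-C(d=300), C-A(d=5)
numerator = 20 * 300 * 50 = 300000
denominator = 300 * 5 = 1500
card(S) = 300000 / 1500 = 200

200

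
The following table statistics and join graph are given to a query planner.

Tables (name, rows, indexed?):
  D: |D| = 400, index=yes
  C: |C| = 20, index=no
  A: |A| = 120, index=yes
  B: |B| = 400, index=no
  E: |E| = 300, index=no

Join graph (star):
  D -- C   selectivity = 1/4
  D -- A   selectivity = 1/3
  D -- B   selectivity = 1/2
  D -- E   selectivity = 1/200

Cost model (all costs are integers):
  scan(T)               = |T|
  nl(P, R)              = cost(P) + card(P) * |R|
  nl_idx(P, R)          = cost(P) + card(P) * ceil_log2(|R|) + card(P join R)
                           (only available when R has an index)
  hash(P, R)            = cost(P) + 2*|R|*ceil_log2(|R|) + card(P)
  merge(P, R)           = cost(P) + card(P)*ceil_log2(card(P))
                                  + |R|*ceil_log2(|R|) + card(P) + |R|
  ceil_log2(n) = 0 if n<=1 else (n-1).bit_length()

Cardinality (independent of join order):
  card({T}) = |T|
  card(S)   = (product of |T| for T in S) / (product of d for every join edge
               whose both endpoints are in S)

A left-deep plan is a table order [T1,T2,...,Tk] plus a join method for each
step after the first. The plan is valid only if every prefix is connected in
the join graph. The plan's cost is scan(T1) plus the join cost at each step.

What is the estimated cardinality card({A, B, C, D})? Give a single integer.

16000000

Tables in S: A(120), B(400), C(20), D(400)
Edges inside S: D-C(d=4), D-A(d=3), D-B(d=2)
numerator = 120 * 400 * 20 * 400 = 384000000
denominator = 4 * 3 * 2 = 24
card(S) = 384000000 / 24 = 16000000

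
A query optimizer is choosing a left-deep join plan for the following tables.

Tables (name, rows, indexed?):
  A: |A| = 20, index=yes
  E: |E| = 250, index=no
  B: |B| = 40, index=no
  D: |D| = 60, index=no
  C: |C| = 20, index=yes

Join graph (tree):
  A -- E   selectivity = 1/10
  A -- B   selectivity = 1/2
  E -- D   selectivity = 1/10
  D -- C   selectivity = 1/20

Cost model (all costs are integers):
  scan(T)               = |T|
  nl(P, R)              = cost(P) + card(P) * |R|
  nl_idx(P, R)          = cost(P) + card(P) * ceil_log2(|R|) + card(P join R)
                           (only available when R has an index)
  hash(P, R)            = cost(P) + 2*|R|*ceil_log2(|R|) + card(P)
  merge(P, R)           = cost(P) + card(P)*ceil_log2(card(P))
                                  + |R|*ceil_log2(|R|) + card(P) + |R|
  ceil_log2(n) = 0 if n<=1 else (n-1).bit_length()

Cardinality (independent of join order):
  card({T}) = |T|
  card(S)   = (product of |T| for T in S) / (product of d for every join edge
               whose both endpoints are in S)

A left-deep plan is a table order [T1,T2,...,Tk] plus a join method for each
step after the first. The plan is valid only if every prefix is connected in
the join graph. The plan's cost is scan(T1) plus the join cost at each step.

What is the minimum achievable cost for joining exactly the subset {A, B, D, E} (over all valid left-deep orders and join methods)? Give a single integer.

Selinger DP over subsets of {A,B,D,E}:
  {A}: scan cost=20, card=20
  {E}: scan cost=250, card=250
  {B}: scan cost=40, card=40
  {D}: scan cost=60, card=60
  {AE}: card=500; try (A,hash)→700, (A,nl_idx)→2000, (E,merge)→2390, (A,merge)→2620, (E,hash)→4040, (E,nl)→5020 …(+1); best=700 via (A,hash)
  {AB}: card=400; try (A,hash)→280, (B,merge)→420, (A,merge)→440, (B,hash)→520, (A,nl_idx)→640, (B,nl)→820 …(+1); best=280 via (A,hash)
  {DE}: card=1500; try (D,hash)→1220, (E,merge)→2730, (D,merge)→2920, (E,hash)→4120, (E,nl)→15060, (D,nl)→15250; best=1220 via (D,hash)
  {ABE}: card=10000; try (B,hash)→1680, (E,hash)→4680, (B,merge)→5980, (E,merge)→6530, (B,nl)→20700, (E,nl)→100280; best=1680 via (B,hash)
  {ADE}: card=3000; try (D,hash)→1920, (A,hash)→2920, (D,merge)→6120, (A,nl_idx)→11720, (A,merge)→19340, (D,nl)→30700 …(+1); best=1920 via (D,hash)
  {ABDE}: card=60000; try (B,hash)→5400, (D,hash)→12400, (B,merge)→41200, (B,nl)→121920, (D,merge)→152100, (D,nl)→601680; best=5400 via (B,hash)

5400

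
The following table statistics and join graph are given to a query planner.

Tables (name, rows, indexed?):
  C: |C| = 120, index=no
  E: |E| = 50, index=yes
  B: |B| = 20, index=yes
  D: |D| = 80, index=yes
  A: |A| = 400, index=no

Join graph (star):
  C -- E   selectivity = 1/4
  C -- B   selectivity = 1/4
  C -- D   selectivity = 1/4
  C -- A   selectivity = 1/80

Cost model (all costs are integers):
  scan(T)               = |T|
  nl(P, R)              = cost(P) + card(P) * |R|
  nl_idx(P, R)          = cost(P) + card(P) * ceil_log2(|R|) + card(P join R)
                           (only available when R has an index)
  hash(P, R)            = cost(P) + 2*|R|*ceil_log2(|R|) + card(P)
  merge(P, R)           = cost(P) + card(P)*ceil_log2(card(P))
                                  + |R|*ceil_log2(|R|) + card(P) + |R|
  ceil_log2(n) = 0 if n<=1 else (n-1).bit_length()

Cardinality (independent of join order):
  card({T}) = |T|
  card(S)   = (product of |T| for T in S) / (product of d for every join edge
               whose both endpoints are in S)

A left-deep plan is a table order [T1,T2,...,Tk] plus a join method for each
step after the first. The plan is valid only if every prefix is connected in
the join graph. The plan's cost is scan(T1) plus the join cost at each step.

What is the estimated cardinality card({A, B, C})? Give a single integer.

3000

Tables in S: A(400), B(20), C(120)
Edges inside S: C-B(d=4), C-A(d=80)
numerator = 400 * 20 * 120 = 960000
denominator = 4 * 80 = 320
card(S) = 960000 / 320 = 3000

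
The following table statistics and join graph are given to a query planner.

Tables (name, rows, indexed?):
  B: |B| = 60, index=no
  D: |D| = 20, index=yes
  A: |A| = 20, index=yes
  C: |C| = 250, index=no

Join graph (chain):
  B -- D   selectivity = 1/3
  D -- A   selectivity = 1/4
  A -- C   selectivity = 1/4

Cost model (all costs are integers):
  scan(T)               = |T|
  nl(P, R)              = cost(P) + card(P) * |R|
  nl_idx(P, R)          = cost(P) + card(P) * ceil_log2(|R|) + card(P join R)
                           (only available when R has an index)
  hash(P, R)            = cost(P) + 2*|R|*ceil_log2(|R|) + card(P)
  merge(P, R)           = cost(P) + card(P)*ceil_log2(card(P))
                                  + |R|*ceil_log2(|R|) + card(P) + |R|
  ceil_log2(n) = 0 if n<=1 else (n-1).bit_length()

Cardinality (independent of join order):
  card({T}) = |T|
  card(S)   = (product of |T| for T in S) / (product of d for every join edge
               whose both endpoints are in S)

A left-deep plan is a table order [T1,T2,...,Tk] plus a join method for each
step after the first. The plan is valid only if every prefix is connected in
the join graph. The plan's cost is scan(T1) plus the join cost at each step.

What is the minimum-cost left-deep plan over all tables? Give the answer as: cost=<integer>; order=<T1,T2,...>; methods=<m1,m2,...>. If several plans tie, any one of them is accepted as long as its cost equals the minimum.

Selinger DP (subsets sized 1..n):
  {B}: scan cost=60, card=60
  {D}: scan cost=20, card=20
  {A}: scan cost=20, card=20
  {C}: scan cost=250, card=250
  {BD}: card=400; try (D,hash)→320, (B,merge)→560, (D,merge)→600, (D,nl_idx)→760, (B,hash)→760, (B,nl)→1220 …(+1); best=320 via (D,hash)
  {AD}: card=100; try (D,nl_idx)→220, (A,nl_idx)→220, (D,hash)→240, (A,hash)→240, (D,merge)→260, (A,merge)→260 …(+2); best=220 via (D,nl_idx)
  {AC}: card=1250; try (A,hash)→700, (C,merge)→2390, (A,merge)→2620, (A,nl_idx)→2750, (C,hash)→4040, (C,nl)→5020 …(+1); best=700 via (A,hash)
  {ABD}: card=2000; try (A,hash)→920, (B,hash)→1040, (B,merge)→1440, (A,nl_idx)→4320, (A,merge)→4440, (B,nl)→6220 …(+1); best=920 via (A,hash)
  {ACD}: card=6250; try (D,hash)→2150, (C,merge)→3270, (C,hash)→4320, (D,nl_idx)→13200, (D,merge)→15820, (C,nl)→25220 …(+1); best=2150 via (D,hash)
  {ABCD}: card=125000; try (C,hash)→6920, (B,hash)→9120, (C,merge)→27170, (B,merge)→90070, (B,nl)→377150, (C,nl)→500920; best=6920 via (C,hash)

cost=6920; order=B,D,A,C; methods=hash,hash,hash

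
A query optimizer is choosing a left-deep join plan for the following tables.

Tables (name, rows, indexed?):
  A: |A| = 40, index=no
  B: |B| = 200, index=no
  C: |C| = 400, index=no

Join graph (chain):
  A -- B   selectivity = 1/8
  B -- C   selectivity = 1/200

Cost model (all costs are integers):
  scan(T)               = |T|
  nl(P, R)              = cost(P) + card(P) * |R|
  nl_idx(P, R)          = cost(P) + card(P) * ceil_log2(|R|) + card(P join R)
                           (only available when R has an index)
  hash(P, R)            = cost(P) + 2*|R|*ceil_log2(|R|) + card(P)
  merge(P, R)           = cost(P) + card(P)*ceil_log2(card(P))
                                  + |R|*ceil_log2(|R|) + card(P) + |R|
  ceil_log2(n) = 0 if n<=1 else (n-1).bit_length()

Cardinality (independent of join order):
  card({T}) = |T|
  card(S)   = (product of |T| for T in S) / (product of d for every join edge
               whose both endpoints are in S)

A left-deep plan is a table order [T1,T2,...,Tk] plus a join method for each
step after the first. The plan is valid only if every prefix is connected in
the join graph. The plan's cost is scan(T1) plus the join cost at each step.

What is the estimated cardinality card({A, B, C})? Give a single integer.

Tables in S: A(40), B(200), C(400)
Edges inside S: A-B(d=8), B-C(d=200)
numerator = 40 * 200 * 400 = 3200000
denominator = 8 * 200 = 1600
card(S) = 3200000 / 1600 = 2000

2000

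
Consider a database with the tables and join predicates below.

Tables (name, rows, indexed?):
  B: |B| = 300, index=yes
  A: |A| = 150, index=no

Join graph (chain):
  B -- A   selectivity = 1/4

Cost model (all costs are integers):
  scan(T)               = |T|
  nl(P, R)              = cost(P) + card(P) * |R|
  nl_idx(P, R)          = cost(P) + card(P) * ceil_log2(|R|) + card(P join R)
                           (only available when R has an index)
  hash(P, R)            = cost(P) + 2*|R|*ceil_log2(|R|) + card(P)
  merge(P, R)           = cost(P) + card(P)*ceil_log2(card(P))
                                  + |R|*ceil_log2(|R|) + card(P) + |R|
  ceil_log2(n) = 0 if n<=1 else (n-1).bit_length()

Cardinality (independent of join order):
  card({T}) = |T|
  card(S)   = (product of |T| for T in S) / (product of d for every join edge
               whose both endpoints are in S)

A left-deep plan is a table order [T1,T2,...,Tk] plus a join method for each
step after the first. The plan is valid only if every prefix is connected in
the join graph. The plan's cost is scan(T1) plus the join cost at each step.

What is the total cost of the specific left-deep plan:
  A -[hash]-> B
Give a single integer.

step 1: scan A: cost=150, card=150
step 2: join B via hash
    card(P join B) = 150*300/(4) = 11250
    cost = 150 + 2*300*9 + 150 = 5700

5700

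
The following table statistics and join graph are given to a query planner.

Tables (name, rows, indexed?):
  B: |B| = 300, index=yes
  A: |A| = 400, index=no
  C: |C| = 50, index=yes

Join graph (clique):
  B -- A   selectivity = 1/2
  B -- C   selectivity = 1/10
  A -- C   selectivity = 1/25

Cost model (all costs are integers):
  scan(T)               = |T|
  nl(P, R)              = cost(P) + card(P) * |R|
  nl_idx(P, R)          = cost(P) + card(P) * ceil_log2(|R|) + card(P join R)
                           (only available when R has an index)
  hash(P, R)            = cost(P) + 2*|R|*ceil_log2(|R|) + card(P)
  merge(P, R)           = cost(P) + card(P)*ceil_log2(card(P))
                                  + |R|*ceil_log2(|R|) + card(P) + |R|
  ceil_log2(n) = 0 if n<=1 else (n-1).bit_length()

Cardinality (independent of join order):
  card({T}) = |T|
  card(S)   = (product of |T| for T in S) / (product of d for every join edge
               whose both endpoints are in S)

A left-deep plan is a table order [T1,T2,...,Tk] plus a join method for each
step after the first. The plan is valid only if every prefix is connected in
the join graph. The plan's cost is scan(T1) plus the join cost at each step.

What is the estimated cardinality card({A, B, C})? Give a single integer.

Tables in S: A(400), B(300), C(50)
Edges inside S: B-A(d=2), B-C(d=10), A-C(d=25)
numerator = 400 * 300 * 50 = 6000000
denominator = 2 * 10 * 25 = 500
card(S) = 6000000 / 500 = 12000

12000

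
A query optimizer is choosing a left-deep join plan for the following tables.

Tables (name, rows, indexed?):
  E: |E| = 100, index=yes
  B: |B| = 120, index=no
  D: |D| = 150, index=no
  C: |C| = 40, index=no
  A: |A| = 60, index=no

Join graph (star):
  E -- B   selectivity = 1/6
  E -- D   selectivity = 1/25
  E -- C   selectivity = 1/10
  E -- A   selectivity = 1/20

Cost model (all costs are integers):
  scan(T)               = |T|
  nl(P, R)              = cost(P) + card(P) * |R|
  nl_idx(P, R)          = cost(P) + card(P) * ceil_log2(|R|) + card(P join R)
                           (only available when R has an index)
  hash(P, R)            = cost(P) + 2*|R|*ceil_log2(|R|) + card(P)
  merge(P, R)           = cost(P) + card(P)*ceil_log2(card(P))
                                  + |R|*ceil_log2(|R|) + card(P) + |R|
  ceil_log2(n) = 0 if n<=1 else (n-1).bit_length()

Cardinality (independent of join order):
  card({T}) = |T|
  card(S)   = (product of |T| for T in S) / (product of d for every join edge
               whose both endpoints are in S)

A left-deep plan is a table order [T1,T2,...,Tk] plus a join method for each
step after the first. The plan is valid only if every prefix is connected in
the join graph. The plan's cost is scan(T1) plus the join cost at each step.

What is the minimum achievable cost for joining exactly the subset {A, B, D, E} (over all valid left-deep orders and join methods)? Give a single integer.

6500

Selinger DP over subsets of {A,B,D,E}:
  {E}: scan cost=100, card=100
  {B}: scan cost=120, card=120
  {D}: scan cost=150, card=150
  {A}: scan cost=60, card=60
  {BE}: card=2000; try (E,hash)→1640, (B,merge)→1860, (E,merge)→1880, (B,hash)→1880, (E,nl_idx)→2960, (B,nl)→12100 …(+1); best=1640 via (E,hash)
  {DE}: card=600; try (E,hash)→1700, (E,nl_idx)→1800, (D,merge)→2250, (E,merge)→2300, (D,hash)→2600, (D,nl)→15100 …(+1); best=1700 via (E,hash)
  {AE}: card=300; try (E,nl_idx)→780, (A,hash)→920, (E,merge)→1280, (A,merge)→1320, (E,hash)→1520, (E,nl)→6060 …(+1); best=780 via (E,nl_idx)
  {BDE}: card=12000; try (B,hash)→3980, (D,hash)→6040, (B,merge)→9260, (D,merge)→26990, (B,nl)→73700, (D,nl)→301640; best=3980 via (B,hash)
  {ABE}: card=6000; try (B,hash)→2760, (A,hash)→4360, (B,merge)→4740, (A,merge)→26060, (B,nl)→36780, (A,nl)→121640; best=2760 via (B,hash)
  {ADE}: card=1800; try (A,hash)→3020, (D,hash)→3480, (D,merge)→5130, (A,merge)→8720, (A,nl)→37700, (D,nl)→45780; best=3020 via (A,hash)
  {ABDE}: card=36000; try (B,hash)→6500, (D,hash)→11160, (A,hash)→16700, (B,merge)→25580, (D,merge)→88110, (A,merge)→184400 …(+3); best=6500 via (B,hash)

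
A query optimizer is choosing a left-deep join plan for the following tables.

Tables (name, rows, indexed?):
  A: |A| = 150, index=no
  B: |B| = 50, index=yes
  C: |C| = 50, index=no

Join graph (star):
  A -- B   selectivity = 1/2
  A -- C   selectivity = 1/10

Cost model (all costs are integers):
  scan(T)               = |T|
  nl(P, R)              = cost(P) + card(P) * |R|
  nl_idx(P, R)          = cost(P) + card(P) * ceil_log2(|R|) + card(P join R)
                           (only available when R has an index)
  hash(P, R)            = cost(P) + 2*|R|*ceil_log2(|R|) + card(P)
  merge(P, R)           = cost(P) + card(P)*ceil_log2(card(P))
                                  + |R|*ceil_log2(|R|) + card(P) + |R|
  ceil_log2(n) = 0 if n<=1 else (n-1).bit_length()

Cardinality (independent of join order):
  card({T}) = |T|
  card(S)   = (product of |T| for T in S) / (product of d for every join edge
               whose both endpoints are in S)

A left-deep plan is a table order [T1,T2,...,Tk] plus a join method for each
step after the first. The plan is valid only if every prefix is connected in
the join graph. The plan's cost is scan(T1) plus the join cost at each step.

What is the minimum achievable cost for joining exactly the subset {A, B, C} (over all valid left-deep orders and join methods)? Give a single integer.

Selinger DP over subsets of {A,B,C}:
  {A}: scan cost=150, card=150
  {B}: scan cost=50, card=50
  {C}: scan cost=50, card=50
  {AB}: card=3750; try (B,hash)→900, (A,merge)→1750, (B,merge)→1850, (A,hash)→2500, (B,nl_idx)→4800, (A,nl)→7550 …(+1); best=900 via (B,hash)
  {AC}: card=750; try (C,hash)→900, (A,merge)→1750, (C,merge)→1850, (A,hash)→2500, (A,nl)→7550, (C,nl)→7650; best=900 via (C,hash)
  {ABC}: card=18750; try (B,hash)→2250, (C,hash)→5250, (B,merge)→9500, (B,nl_idx)→24150, (B,nl)→38400, (C,merge)→50000 …(+1); best=2250 via (B,hash)

2250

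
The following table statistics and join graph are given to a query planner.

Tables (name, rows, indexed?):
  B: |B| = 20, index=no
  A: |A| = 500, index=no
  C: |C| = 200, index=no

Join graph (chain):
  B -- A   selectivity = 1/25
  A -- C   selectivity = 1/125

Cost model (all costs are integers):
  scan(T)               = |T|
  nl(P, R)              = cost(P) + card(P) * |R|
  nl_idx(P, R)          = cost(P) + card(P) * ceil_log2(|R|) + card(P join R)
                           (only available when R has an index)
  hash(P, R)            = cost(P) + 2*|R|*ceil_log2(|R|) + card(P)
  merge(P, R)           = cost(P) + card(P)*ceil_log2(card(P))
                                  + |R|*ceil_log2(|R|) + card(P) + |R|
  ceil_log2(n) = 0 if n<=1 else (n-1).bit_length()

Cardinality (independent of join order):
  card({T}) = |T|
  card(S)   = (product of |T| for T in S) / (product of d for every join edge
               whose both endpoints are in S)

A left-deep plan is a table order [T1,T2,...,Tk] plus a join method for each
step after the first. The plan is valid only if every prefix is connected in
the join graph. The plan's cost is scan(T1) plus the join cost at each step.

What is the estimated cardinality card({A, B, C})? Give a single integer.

Tables in S: A(500), B(20), C(200)
Edges inside S: B-A(d=25), A-C(d=125)
numerator = 500 * 20 * 200 = 2000000
denominator = 25 * 125 = 3125
card(S) = 2000000 / 3125 = 640

640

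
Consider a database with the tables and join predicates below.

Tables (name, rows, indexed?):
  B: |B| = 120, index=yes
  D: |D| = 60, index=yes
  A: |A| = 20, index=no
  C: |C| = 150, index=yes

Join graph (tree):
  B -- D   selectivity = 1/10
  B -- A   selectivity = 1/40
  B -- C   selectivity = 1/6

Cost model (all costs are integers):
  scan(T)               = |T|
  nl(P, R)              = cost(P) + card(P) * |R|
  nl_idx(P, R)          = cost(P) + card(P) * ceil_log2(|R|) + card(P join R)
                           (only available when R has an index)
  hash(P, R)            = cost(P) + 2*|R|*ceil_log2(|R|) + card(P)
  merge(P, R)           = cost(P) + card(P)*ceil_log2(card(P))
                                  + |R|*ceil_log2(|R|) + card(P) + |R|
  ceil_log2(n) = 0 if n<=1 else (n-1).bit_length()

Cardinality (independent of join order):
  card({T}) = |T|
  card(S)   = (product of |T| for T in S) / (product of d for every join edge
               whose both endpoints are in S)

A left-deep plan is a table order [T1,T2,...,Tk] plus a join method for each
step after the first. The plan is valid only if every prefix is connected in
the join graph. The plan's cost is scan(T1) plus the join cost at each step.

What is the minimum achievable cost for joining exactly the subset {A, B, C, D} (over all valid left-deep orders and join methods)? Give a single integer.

3700

Selinger DP over subsets of {A,B,C,D}:
  {B}: scan cost=120, card=120
  {D}: scan cost=60, card=60
  {A}: scan cost=20, card=20
  {C}: scan cost=150, card=150
  {BD}: card=720; try (D,hash)→960, (B,nl_idx)→1200, (B,merge)→1440, (D,merge)→1500, (D,nl_idx)→1560, (B,hash)→1800 …(+2); best=960 via (D,hash)
  {AB}: card=60; try (B,nl_idx)→220, (A,hash)→440, (B,merge)→1100, (A,merge)→1200, (B,hash)→1720, (B,nl)→2420 …(+1); best=220 via (B,nl_idx)
  {BC}: card=3000; try (B,hash)→1980, (C,merge)→2430, (B,merge)→2460, (C,hash)→2640, (C,nl_idx)→4080, (B,nl_idx)→4200 …(+2); best=1980 via (B,hash)
  {ABD}: card=360; try (D,nl_idx)→940, (D,hash)→1000, (D,merge)→1060, (A,hash)→1880, (D,nl)→3820, (A,merge)→9000 …(+1); best=940 via (D,nl_idx)
  {BCD}: card=18000; try (C,hash)→4080, (D,hash)→5700, (C,merge)→10230, (C,nl_idx)→24720, (D,nl_idx)→37980, (D,merge)→41400 …(+2); best=4080 via (C,hash)
  {ABC}: card=1500; try (C,merge)→1990, (C,nl_idx)→2200, (C,hash)→2680, (A,hash)→5180, (C,nl)→9220, (A,merge)→41100 …(+1); best=1990 via (C,merge)
  {ABCD}: card=9000; try (C,hash)→3700, (D,hash)→4210, (C,merge)→5890, (C,nl_idx)→12820, (D,nl_idx)→19990, (D,merge)→20410 …(+5); best=3700 via (C,hash)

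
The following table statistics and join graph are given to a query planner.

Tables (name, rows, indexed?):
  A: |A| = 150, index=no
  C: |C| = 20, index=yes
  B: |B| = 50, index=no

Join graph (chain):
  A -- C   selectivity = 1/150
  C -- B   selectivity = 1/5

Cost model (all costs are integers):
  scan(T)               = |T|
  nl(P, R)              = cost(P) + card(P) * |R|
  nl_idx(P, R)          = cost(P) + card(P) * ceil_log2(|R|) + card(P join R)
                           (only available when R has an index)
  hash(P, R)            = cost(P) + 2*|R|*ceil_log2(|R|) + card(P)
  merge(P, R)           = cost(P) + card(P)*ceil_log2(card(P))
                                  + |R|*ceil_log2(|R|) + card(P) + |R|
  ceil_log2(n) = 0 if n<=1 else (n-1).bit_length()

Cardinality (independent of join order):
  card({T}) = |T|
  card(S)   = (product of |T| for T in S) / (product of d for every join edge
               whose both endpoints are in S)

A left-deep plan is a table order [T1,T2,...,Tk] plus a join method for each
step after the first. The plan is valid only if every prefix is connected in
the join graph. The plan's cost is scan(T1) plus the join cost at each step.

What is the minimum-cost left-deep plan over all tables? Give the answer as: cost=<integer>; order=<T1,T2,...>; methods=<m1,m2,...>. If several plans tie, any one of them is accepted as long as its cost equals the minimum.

cost=970; order=A,C,B; methods=hash,merge

Selinger DP (subsets sized 1..n):
  {A}: scan cost=150, card=150
  {C}: scan cost=20, card=20
  {B}: scan cost=50, card=50
  {AC}: card=20; try (C,hash)→500, (C,nl_idx)→920, (A,merge)→1490, (C,merge)→1620, (A,hash)→2440, (A,nl)→3020 …(+1); best=500 via (C,hash)
  {BC}: card=200; try (C,hash)→300, (B,merge)→490, (C,nl_idx)→500, (C,merge)→520, (B,hash)→640, (B,nl)→1020 …(+1); best=300 via (C,hash)
  {ABC}: card=200; try (B,merge)→970, (B,hash)→1120, (B,nl)→1500, (A,hash)→2900, (A,merge)→3450, (A,nl)→30300; best=970 via (B,merge)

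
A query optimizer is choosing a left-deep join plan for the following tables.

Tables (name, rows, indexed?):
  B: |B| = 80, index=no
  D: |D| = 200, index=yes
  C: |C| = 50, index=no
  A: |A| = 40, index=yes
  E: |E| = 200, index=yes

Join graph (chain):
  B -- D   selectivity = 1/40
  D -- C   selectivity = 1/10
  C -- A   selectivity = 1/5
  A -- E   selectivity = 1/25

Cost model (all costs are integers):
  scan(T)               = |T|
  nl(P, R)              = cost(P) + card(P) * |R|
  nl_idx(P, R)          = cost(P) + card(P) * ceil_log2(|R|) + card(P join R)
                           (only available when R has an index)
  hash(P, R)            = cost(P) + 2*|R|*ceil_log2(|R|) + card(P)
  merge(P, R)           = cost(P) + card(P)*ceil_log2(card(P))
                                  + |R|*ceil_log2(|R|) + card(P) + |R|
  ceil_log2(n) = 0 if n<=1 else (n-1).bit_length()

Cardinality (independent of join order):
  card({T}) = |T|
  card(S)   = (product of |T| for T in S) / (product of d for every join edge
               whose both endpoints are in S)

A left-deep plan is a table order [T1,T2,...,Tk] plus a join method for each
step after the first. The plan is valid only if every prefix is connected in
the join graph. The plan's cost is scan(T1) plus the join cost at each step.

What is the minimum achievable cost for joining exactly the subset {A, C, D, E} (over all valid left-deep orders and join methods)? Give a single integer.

8000

Selinger DP over subsets of {A,C,D,E}:
  {D}: scan cost=200, card=200
  {C}: scan cost=50, card=50
  {A}: scan cost=40, card=40
  {E}: scan cost=200, card=200
  {CD}: card=1000; try (C,hash)→1000, (D,nl_idx)→1450, (D,merge)→2200, (C,merge)→2350, (D,hash)→3300, (D,nl)→10050 …(+1); best=1000 via (C,hash)
  {AC}: card=400; try (A,hash)→580, (C,merge)→670, (C,hash)→680, (A,merge)→680, (A,nl_idx)→750, (C,nl)→2040 …(+1); best=580 via (A,hash)
  {AE}: card=320; try (E,nl_idx)→680, (A,hash)→880, (A,nl_idx)→1720, (E,merge)→2120, (A,merge)→2280, (E,hash)→3280 …(+2); best=680 via (E,nl_idx)
  {ACD}: card=8000; try (A,hash)→2480, (D,hash)→4180, (D,merge)→6380, (D,nl_idx)→11780, (A,merge)→12280, (A,nl_idx)→15000 …(+2); best=2480 via (A,hash)
  {ACE}: card=3200; try (C,hash)→1600, (E,hash)→4180, (C,merge)→4230, (E,merge)→6380, (E,nl_idx)→6980, (C,nl)→16680 …(+1); best=1600 via (C,hash)
  {ACDE}: card=64000; try (D,hash)→8000, (E,hash)→13680, (D,merge)→45000, (D,nl_idx)→91200, (E,merge)→116280, (E,nl_idx)→130480 …(+2); best=8000 via (D,hash)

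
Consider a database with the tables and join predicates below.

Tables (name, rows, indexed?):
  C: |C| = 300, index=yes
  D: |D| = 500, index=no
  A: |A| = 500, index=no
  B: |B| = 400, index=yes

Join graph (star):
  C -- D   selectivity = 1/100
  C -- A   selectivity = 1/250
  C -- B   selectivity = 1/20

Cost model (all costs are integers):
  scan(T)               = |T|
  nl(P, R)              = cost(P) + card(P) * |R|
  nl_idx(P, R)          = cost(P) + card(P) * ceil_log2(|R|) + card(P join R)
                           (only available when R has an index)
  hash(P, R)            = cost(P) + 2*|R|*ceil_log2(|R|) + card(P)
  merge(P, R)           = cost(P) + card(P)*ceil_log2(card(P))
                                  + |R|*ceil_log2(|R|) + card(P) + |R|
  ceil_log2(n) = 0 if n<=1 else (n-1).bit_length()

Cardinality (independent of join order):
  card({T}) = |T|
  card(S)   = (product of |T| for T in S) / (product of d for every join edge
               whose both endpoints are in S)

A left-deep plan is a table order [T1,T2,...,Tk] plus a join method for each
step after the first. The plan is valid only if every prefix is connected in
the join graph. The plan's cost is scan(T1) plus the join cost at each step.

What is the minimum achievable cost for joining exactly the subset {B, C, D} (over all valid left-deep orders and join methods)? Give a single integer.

15100

Selinger DP over subsets of {B,C,D}:
  {C}: scan cost=300, card=300
  {D}: scan cost=500, card=500
  {B}: scan cost=400, card=400
  {CD}: card=1500; try (C,hash)→6400, (C,nl_idx)→6500, (D,merge)→8300, (C,merge)→8500, (D,hash)→9600, (D,nl)→150300 …(+1); best=6400 via (C,hash)
  {BC}: card=6000; try (C,hash)→6200, (B,merge)→7300, (C,merge)→7400, (B,hash)→7800, (B,nl_idx)→9000, (C,nl_idx)→10000 …(+2); best=6200 via (C,hash)
  {BCD}: card=30000; try (B,hash)→15100, (D,hash)→21200, (B,merge)→28400, (B,nl_idx)→49900, (D,merge)→95200, (B,nl)→606400 …(+1); best=15100 via (B,hash)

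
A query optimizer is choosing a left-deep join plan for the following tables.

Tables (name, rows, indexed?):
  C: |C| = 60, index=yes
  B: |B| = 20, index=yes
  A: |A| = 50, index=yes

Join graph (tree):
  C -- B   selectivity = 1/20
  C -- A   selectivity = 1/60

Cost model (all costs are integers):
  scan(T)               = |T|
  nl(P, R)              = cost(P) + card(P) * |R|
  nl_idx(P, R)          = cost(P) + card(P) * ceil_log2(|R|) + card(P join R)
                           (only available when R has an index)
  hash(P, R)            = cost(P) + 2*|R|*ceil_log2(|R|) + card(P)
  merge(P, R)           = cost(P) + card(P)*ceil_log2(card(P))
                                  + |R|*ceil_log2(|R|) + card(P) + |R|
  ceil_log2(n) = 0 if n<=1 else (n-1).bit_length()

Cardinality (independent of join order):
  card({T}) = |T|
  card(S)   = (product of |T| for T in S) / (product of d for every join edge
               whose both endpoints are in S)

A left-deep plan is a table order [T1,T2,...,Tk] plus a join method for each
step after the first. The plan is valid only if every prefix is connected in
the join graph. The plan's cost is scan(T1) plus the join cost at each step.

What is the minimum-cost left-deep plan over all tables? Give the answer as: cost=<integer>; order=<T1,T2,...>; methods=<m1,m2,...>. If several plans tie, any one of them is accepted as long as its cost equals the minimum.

cost=610; order=B,C,A; methods=nl_idx,nl_idx

Selinger DP (subsets sized 1..n):
  {C}: scan cost=60, card=60
  {B}: scan cost=20, card=20
  {A}: scan cost=50, card=50
  {BC}: card=60; try (C,nl_idx)→200, (B,hash)→320, (B,nl_idx)→420, (C,merge)→560, (B,merge)→600, (C,hash)→760 …(+2); best=200 via (C,nl_idx)
  {AC}: card=50; try (C,nl_idx)→400, (A,nl_idx)→470, (A,hash)→720, (C,hash)→820, (C,merge)→820, (A,merge)→830 …(+2); best=400 via (C,nl_idx)
  {ABC}: card=50; try (A,nl_idx)→610, (B,hash)→650, (B,nl_idx)→700, (A,hash)→860, (B,merge)→870, (A,merge)→970 …(+2); best=610 via (A,nl_idx)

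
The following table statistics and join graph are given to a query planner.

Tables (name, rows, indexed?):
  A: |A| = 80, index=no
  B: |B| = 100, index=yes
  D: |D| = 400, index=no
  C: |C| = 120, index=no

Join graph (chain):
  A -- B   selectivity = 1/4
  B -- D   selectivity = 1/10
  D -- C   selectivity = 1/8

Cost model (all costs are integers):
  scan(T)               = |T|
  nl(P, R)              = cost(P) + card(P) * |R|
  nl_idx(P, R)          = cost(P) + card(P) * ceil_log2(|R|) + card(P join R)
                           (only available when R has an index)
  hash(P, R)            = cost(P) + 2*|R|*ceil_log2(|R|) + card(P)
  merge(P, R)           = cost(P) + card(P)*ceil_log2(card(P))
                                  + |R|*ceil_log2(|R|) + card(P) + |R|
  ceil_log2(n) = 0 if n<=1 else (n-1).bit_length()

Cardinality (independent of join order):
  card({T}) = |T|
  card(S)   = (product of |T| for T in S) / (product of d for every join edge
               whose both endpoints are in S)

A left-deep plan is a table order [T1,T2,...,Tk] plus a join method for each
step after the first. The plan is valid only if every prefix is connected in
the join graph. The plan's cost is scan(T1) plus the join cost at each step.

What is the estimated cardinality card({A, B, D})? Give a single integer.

Tables in S: A(80), B(100), D(400)
Edges inside S: A-B(d=4), B-D(d=10)
numerator = 80 * 100 * 400 = 3200000
denominator = 4 * 10 = 40
card(S) = 3200000 / 40 = 80000

80000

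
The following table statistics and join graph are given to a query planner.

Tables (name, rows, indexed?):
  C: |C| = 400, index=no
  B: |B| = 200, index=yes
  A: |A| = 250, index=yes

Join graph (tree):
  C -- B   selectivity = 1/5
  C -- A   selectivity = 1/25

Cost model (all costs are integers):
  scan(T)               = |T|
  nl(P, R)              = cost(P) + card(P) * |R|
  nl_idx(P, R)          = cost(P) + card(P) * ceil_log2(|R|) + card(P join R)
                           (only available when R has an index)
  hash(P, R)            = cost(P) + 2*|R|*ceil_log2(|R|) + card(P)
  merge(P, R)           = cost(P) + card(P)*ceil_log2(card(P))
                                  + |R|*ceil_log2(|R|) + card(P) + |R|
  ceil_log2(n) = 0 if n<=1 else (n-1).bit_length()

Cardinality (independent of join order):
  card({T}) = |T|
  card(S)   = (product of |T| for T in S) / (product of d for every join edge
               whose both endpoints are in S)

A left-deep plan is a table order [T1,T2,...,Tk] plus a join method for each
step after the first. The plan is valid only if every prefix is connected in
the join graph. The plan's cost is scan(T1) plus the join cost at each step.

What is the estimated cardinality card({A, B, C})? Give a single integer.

Tables in S: A(250), B(200), C(400)
Edges inside S: C-B(d=5), C-A(d=25)
numerator = 250 * 200 * 400 = 20000000
denominator = 5 * 25 = 125
card(S) = 20000000 / 125 = 160000

160000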